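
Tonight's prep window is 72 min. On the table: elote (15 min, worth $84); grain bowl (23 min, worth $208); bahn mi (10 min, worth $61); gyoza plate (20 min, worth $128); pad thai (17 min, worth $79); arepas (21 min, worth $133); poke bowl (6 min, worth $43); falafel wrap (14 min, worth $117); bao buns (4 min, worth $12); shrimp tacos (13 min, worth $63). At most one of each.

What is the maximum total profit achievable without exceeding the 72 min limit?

537

Ranking by ratio (profit/min): grain bowl 9.04, falafel wrap 8.36, poke bowl 7.17.
A density-first pass picks grain bowl + gyoza plate + poke bowl + falafel wrap + bao buns — 508 at 67 min.
The 10 min tied up in poke bowl and bao buns is better spent on elote — total rises to 537 (72 min).
Next best is grain bowl + bahn mi + arepas + falafel wrap + bao buns at 531 (72 min) — short by 6.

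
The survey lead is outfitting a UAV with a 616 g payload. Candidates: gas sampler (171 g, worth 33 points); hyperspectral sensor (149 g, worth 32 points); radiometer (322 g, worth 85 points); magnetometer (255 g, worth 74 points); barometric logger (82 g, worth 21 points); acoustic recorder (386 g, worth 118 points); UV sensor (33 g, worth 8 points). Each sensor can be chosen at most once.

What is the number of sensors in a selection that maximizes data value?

3

The maximum data value within 616 g is 167.
For example radiometer + magnetometer + UV sensor achieves it, using 610 g.
All optima have 3 sensors.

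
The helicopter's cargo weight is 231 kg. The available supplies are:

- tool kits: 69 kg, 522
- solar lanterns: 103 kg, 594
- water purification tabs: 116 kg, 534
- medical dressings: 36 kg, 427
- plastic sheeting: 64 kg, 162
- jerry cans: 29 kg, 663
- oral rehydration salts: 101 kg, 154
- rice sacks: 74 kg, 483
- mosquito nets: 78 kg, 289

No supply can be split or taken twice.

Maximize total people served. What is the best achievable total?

Tool kits + medical dressings + jerry cans + rice sacks uses 208 of the 231 kg and totals 2095.
Runner-up tool kits + medical dressings + jerry cans + mosquito nets tops out at 1901.

2095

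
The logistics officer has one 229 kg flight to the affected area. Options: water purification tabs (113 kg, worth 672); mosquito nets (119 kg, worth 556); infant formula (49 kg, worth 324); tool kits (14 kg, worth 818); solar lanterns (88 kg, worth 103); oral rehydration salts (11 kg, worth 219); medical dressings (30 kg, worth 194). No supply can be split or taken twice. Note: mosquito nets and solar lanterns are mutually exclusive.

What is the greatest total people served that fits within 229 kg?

The ratio ordering already packs tightly: water purification tabs + infant formula + tool kits + oral rehydration salts + medical dressings, 217 kg, 2227.
Next best is mosquito nets + infant formula + tool kits + oral rehydration salts + medical dressings at 2111 (223 kg) — short by 116.

2227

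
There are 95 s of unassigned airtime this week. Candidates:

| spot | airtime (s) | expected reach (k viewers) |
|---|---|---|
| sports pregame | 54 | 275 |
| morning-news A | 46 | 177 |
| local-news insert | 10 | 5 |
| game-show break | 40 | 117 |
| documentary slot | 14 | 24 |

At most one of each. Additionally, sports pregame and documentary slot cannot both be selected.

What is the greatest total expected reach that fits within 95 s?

392

By expected reach per s: sports pregame 5.09, morning-news A 3.85, game-show break 2.92 lead.
Best packing: sports pregame + game-show break — 94 s, 392 total.
The closest alternative, morning-news A + game-show break, reaches only 294.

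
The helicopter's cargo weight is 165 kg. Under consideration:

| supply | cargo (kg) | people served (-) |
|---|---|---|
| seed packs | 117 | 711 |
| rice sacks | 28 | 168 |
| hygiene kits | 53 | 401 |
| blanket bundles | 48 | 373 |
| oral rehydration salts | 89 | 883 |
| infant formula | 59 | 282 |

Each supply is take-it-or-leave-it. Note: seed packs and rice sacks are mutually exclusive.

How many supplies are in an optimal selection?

3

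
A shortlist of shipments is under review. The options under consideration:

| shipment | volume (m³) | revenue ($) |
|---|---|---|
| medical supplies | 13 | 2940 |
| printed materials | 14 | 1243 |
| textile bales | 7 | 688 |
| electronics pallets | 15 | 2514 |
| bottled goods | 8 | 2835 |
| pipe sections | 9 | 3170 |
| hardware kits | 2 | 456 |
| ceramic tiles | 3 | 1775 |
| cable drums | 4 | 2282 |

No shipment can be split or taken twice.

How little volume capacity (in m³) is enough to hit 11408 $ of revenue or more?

36

Need the lightest bundle worth ≥ 11408.
medical supplies + bottled goods + pipe sections + hardware kits + cable drums reaches 11683 using 36 m³.
No combination under 36 m³ hits 11408.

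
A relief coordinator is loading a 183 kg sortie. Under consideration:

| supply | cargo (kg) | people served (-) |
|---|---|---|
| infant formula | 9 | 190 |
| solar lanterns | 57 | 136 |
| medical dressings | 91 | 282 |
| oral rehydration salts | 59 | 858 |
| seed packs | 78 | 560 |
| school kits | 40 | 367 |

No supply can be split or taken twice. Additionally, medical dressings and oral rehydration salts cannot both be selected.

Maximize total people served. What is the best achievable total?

Greedy by ratio would take infant formula + solar lanterns + oral rehydration salts + school kits: 165 kg used, total 1551.
Replace infant formula and solar lanterns with seed packs: the trade gains 234 net, giving 1785 at 177 kg.
The closest alternative, infant formula + oral rehydration salts + seed packs, reaches only 1608.

1785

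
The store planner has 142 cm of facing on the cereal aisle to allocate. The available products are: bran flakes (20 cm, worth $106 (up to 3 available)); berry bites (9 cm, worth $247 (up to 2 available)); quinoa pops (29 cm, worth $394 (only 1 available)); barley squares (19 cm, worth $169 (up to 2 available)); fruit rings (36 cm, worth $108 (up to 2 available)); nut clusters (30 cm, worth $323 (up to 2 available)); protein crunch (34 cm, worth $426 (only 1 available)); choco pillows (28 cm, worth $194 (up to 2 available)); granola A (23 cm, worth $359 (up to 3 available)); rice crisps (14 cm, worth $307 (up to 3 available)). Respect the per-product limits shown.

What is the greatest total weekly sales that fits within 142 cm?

Taking the top-ratio products first gives 2×berry bites + 3×granola A + 3×rice crisps for 2492 (129 cm).
Dropping granola A frees 23 cm; slotting in protein crunch (34 cm) lifts the total to 2559 at 140 cm.

2559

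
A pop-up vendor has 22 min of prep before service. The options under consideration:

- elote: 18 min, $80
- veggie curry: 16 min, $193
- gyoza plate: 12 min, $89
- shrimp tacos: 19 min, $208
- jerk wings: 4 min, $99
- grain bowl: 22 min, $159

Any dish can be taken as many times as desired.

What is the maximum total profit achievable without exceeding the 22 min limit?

495

5×jerk wings uses 20 of the 22 min and totals 495.
Every other selection either busts 22 min or fails to beat 495.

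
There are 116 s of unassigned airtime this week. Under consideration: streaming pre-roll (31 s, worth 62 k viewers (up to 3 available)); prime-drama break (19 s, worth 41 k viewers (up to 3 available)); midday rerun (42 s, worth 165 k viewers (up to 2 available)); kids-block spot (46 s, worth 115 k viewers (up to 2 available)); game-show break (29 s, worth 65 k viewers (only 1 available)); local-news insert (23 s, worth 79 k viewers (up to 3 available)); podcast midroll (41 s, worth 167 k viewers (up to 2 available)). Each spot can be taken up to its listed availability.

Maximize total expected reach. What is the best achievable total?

413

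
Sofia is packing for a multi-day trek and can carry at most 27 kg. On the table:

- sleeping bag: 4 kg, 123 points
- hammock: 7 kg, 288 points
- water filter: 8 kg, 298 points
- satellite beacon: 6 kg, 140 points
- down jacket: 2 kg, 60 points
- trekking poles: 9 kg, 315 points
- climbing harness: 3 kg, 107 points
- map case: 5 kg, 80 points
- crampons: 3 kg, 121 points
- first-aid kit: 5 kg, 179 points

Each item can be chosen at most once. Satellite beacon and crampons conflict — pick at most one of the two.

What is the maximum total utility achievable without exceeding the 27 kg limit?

1022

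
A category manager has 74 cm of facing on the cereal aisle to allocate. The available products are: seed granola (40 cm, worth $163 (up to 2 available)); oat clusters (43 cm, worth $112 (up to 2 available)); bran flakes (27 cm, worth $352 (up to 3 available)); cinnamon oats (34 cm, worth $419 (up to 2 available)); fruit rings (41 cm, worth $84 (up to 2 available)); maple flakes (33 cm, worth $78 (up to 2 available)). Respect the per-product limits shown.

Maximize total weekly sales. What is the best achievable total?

838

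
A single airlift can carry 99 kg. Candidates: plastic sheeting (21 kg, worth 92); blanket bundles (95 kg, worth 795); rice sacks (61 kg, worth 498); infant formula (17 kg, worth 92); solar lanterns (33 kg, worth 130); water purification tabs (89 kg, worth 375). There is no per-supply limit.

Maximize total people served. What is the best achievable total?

The ratio ordering already packs tightly: blanket bundles, 95 kg, 795.
No other feasible combination exceeds 795.

795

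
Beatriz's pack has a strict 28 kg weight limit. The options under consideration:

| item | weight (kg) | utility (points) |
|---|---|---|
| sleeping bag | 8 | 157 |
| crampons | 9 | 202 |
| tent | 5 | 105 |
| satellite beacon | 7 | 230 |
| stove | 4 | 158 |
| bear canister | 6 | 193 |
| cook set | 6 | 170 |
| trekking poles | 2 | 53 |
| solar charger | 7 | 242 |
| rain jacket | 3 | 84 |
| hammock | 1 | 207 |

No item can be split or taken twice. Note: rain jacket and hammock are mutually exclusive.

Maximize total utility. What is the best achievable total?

Ranking by ratio (utility/kg): hammock 207.00, stove 39.50, solar charger 34.57.
Taking satellite beacon + stove + bear canister + trekking poles + solar charger + hammock: 27 kg used, 1083 in utility.

1083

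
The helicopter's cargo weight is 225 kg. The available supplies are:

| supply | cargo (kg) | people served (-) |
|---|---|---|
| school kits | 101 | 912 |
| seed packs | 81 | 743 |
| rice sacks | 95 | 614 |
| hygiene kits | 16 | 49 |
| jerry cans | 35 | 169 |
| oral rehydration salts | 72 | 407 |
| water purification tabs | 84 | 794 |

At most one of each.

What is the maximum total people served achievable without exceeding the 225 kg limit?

1875

Taking the top-ratio supplies first gives seed packs + hygiene kits + jerry cans + water purification tabs for 1755 (216 kg).
Replace seed packs and hygiene kits with school kits: the trade gains 120 net, giving 1875 at 220 kg.
The spare 5 kg is too small for any remaining supply, and no exchange beats 1875.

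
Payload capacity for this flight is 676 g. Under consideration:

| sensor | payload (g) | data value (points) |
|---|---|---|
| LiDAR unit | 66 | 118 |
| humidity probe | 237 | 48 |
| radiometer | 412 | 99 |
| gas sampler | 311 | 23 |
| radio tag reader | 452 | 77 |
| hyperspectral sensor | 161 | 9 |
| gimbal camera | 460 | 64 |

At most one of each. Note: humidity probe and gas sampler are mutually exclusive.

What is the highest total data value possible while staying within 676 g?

226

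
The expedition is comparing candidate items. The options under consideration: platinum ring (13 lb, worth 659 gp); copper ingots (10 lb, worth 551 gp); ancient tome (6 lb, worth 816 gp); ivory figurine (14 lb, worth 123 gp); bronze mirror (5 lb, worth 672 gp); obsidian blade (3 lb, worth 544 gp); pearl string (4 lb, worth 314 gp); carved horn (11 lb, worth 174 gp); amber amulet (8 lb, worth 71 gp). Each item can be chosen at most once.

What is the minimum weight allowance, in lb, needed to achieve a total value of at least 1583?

13

Need the lightest bundle worth ≥ 1583.
ancient tome + obsidian blade + pearl string reaches 1674 using 13 lb.
Below 13 lb the best achievable stays under 1583.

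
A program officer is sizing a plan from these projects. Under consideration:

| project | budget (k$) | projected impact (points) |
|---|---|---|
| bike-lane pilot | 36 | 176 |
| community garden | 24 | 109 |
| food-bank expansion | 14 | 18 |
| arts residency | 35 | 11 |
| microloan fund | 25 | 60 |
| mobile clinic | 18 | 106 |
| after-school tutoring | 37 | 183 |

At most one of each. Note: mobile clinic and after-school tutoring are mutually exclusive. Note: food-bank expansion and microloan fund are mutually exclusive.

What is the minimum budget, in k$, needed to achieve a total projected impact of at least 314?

Need the lightest bundle worth ≥ 314.
Taking bike-lane pilot + after-school tutoring gives 359 (≥ 314) for 73 k$.
Below 73 k$ the best achievable stays under 314.

73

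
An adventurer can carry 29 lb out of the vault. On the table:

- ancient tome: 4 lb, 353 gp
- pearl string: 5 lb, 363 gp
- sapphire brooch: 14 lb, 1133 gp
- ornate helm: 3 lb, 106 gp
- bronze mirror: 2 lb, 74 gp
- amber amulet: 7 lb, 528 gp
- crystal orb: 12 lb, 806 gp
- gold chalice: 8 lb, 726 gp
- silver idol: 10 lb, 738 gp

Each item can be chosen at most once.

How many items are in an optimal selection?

3

The maximum value within 29 lb is 2387.
sapphire brooch + amber amulet + gold chalice hits 2387 at 29 lb.
Any selection reaching 2387 contains exactly 3 items.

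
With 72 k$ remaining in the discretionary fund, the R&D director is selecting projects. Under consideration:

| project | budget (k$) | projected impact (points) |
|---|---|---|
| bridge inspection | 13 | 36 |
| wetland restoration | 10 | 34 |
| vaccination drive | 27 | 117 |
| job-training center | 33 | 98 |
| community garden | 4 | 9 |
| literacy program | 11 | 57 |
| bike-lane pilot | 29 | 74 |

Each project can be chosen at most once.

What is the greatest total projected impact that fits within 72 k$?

272

The ratio heuristic lands on bridge inspection + wetland restoration + vaccination drive + community garden + literacy program (253) but leaves 7 k$ idle.
Replace bridge inspection and wetland restoration and community garden with job-training center: the trade gains 19 net, giving 272 at 71 k$.
The spare 1 k$ is too small for any remaining project, and no exchange beats 272.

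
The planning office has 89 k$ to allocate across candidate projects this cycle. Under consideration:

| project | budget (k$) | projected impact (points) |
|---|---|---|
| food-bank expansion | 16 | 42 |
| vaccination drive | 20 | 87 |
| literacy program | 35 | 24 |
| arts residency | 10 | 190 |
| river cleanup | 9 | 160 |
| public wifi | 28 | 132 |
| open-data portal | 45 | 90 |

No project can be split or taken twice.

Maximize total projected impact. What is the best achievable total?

Food-bank expansion + vaccination drive + arts residency + river cleanup + public wifi uses 83 of the 89 k$ and totals 611.

611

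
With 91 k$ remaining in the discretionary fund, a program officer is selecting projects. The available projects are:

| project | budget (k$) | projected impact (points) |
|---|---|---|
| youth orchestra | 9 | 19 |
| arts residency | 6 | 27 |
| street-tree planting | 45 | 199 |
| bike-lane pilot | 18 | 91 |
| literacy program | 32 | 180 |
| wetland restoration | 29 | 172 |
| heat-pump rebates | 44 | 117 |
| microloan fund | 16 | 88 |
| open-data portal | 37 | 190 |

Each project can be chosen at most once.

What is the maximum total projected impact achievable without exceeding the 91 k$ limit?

485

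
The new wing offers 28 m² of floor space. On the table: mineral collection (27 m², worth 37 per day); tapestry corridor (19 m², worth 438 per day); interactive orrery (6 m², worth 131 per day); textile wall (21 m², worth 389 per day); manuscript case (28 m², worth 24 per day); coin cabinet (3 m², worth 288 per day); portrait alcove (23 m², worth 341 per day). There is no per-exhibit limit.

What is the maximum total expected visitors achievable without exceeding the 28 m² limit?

By expected visitors per m²: coin cabinet 96.00, tapestry corridor 23.05, interactive orrery 21.83, textile wall 18.52 lead.
9×coin cabinet uses 27 of the 28 m² and totals 2592.
Nothing else within 28 m² beats 2592.

2592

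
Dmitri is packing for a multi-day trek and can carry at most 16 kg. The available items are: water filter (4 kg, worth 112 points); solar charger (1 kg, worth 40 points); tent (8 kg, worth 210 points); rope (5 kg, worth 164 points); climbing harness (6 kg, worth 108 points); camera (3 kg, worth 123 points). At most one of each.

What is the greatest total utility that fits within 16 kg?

497

The ratio heuristic lands on water filter + solar charger + rope + camera (439) but leaves 3 kg idle.
Dropping water filter and solar charger frees 5 kg; slotting in tent (8 kg) lifts the total to 497 at 16 kg.
Runner-up water filter + solar charger + tent + camera tops out at 485.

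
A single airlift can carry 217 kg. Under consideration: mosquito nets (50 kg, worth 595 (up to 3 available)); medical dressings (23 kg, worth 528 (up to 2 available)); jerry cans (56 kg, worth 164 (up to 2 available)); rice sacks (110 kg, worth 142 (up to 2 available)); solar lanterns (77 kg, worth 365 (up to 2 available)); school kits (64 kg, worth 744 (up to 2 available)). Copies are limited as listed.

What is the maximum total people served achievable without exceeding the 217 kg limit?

2990

Density check — medical dressings 22.96, mosquito nets 11.90, school kits 11.62 are the best per kg.
Greedy by ratio would take 3×mosquito nets + 2×medical dressings: 196 kg used, total 2841.
Replace mosquito nets with school kits: the trade gains 149 net, giving 2990 at 210 kg.
Every other selection either busts 217 kg or exceeds an availability limit or fails to beat 2990.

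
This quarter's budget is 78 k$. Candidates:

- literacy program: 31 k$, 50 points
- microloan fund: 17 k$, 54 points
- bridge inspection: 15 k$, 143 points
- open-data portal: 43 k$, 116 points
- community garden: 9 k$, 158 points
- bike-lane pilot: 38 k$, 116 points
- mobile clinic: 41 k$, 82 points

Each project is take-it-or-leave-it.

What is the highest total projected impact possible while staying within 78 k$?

Ranking by ratio (projected impact/k$): community garden 17.56, bridge inspection 9.53, microloan fund 3.18.
Taking the top-ratio projects first gives literacy program + microloan fund + bridge inspection + community garden for 405 (72 k$).
Replace literacy program and microloan fund with open-data portal: the trade gains 12 net, giving 417 at 67 k$.
Bridge inspection + community garden + bike-lane pilot matches that 417 at 62 k$; no feasible combination exceeds it.

417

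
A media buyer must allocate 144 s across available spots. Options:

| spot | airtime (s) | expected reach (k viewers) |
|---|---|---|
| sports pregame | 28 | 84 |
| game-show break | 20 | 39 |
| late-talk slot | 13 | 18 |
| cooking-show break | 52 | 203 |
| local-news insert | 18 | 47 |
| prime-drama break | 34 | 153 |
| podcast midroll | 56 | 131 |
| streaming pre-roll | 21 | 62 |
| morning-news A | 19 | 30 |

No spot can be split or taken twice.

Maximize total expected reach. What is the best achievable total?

Sports pregame + cooking-show break + prime-drama break + streaming pre-roll uses 135 of the 144 s and totals 502.
The spare 9 s is too small for any remaining spot, and no exchange beats 502.

502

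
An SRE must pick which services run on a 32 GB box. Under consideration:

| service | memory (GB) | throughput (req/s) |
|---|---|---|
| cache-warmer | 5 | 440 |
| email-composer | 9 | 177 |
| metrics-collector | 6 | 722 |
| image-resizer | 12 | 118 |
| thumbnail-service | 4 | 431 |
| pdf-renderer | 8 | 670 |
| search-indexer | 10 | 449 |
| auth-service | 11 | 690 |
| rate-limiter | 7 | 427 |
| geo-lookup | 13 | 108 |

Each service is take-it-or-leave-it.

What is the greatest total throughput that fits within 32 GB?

Taking cache-warmer + metrics-collector + thumbnail-service + pdf-renderer + rate-limiter: 30 GB used, 2690 in throughput.

2690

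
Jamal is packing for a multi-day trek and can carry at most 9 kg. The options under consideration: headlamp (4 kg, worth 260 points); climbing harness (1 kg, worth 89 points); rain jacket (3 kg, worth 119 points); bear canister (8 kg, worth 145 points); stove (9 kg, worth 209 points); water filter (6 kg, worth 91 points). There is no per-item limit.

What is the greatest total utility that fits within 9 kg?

801

Density check — climbing harness 89.00, headlamp 65.00, rain jacket 39.67 are the best per kg.
Taking 9×climbing harness: 9 kg used, 801 in utility.
Every other selection either busts 9 kg or fails to beat 801.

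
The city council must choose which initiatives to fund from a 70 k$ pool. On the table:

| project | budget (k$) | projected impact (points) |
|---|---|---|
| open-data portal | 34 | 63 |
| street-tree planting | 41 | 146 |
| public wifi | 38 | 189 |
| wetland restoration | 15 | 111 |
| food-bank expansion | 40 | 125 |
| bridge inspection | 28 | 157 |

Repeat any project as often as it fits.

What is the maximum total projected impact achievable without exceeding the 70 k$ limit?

4×wetland restoration uses 60 of the 70 k$ and totals 444.
No other feasible combination exceeds 444.

444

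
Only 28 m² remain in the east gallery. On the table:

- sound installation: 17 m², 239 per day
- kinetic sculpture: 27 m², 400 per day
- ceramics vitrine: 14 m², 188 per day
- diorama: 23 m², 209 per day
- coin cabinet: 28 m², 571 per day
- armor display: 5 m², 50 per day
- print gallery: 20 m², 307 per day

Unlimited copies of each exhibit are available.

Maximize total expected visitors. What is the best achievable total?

571

The ratio ordering already packs tightly: coin cabinet, 28 m², 571.
Every other selection either busts 28 m² or fails to beat 571.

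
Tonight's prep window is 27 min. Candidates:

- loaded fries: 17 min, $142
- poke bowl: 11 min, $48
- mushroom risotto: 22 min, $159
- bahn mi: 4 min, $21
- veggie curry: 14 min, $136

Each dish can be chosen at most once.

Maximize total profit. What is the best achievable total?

Greedy by ratio would take bahn mi + veggie curry: 18 min used, total 157.
Dropping bahn mi frees 4 min; slotting in poke bowl (11 min) lifts the total to 184 at 25 min.

184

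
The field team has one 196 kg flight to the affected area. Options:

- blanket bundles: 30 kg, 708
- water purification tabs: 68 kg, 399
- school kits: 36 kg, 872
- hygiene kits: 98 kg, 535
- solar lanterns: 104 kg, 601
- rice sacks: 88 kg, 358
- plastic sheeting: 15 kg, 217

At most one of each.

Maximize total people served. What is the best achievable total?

Filling by ratio: blanket bundles + water purification tabs + school kits + plastic sheeting for 2196, with 47 kg left unused.
Dropping water purification tabs frees 68 kg; slotting in solar lanterns (104 kg) lifts the total to 2398 at 185 kg.
No other feasible combination exceeds 2398.

2398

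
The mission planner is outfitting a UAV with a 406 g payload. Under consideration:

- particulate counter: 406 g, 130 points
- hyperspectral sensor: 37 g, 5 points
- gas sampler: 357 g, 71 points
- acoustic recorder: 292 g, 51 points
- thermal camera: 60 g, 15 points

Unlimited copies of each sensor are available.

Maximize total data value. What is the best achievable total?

By data value per g: particulate counter 0.32, thermal camera 0.25, gas sampler 0.20 lead.
The ratio ordering already packs tightly: particulate counter, 406 g, 130.

130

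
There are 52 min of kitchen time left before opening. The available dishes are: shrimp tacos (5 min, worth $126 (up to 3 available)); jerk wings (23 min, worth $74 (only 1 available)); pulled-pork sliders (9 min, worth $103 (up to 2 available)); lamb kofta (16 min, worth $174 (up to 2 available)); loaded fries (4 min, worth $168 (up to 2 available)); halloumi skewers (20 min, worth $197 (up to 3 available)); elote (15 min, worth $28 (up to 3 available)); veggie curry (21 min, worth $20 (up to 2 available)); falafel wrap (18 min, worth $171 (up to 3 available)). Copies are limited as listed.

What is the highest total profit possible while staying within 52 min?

1014

The ratio heuristic lands on 3×shrimp tacos + 2×pulled-pork sliders + 2×loaded fries (920) but leaves 11 min idle.
The 9 min tied up in pulled-pork sliders is better spent on halloumi skewers — total rises to 1014 (52 min).
Nothing else within 52 min beats 1014.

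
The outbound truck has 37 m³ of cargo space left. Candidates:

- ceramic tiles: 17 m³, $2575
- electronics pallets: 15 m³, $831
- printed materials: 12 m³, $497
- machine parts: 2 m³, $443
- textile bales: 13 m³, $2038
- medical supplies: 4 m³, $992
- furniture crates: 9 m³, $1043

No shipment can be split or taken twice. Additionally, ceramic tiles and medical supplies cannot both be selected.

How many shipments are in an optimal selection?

Best achievable revenue is 5056.
For example ceramic tiles + machine parts + textile bales achieves it, using 32 m³.
Any selection reaching 5056 contains exactly 3 shipments.

3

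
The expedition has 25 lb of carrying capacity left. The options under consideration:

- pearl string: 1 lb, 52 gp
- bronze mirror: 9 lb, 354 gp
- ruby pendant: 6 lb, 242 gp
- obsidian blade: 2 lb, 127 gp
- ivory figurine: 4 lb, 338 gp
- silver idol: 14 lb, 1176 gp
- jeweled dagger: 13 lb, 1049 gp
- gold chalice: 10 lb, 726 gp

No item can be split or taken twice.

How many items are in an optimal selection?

3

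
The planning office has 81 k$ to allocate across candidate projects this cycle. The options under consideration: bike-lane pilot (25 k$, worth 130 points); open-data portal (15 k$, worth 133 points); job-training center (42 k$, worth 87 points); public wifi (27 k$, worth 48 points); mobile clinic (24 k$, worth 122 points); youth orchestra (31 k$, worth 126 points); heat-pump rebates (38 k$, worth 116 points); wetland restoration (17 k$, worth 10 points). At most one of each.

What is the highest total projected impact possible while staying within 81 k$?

The ratio ordering already packs tightly: bike-lane pilot + open-data portal + mobile clinic + wetland restoration, 81 k$, 395.
An exhaustive check of the 256 subsets confirms 395.

395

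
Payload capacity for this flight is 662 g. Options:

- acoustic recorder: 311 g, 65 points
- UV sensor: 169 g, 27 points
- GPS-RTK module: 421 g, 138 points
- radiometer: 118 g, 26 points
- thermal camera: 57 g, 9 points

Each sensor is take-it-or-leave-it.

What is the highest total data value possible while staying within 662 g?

174

A density-first pass picks GPS-RTK module + radiometer + thermal camera — 173 at 596 g.
Replace radiometer with UV sensor: the trade gains 1 net, giving 174 at 647 g.
The closest alternative, GPS-RTK module + radiometer + thermal camera, reaches only 173.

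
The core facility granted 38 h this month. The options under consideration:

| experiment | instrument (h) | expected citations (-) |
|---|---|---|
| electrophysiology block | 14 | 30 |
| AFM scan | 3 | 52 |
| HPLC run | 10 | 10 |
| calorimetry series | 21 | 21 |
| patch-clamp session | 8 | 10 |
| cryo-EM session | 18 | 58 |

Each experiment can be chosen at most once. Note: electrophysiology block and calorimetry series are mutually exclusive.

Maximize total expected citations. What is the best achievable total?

Density check — AFM scan 17.33, cryo-EM session 3.22, electrophysiology block 2.14 are the best per h.
Taking electrophysiology block + AFM scan + cryo-EM session: 35 h used, 140 in expected citations.

140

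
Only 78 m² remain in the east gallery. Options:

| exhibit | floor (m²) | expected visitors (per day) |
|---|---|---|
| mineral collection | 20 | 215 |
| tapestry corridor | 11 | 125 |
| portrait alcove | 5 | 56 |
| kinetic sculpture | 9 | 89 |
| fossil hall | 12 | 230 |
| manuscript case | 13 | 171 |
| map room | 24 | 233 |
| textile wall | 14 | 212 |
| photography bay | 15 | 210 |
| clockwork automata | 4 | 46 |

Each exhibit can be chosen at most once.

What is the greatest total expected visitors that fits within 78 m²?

By expected visitors per m²: fossil hall 19.17, textile wall 15.14, photography bay 14.00, manuscript case 13.15 lead.
A density-first pass picks tapestry corridor + portrait alcove + fossil hall + manuscript case + textile wall + photography bay + clockwork automata — 1050 at 74 m².
Replace tapestry corridor and portrait alcove with mineral collection: the trade gains 34 net, giving 1084 at 78 m².

1084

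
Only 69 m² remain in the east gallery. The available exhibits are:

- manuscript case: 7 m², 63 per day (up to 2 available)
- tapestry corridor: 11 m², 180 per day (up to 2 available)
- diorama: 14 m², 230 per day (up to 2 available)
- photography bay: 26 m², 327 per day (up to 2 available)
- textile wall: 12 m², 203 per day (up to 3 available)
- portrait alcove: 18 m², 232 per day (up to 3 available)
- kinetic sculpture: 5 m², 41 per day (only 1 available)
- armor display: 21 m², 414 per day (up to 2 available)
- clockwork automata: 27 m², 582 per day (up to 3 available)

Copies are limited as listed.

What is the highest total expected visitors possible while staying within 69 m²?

1410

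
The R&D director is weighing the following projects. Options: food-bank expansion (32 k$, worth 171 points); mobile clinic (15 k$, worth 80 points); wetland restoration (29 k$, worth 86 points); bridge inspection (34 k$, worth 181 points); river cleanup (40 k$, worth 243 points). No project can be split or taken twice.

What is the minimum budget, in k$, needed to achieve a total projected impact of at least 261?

Look for the lowest-budget combination reaching 261.
mobile clinic + bridge inspection: 261 projected impact at 49 k$.
Below 49 k$ the best achievable stays under 261.

49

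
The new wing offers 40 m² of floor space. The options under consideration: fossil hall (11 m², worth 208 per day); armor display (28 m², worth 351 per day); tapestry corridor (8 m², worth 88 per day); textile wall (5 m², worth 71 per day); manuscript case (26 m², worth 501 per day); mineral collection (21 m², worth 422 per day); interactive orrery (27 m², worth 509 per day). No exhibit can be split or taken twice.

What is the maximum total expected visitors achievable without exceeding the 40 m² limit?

Taking the top-ratio exhibits first gives fossil hall + textile wall + mineral collection for 701 (37 m²).
Replace textile wall with tapestry corridor: the trade gains 17 net, giving 718 at 40 m².

718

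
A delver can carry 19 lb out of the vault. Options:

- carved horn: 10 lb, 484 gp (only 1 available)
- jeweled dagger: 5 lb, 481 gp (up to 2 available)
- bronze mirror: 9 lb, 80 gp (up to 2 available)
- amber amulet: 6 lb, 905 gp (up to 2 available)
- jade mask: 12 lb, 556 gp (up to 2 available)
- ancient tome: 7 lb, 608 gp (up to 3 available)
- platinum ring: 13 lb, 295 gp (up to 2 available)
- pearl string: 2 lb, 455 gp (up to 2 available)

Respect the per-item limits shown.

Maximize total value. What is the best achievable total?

Ranking by ratio (value/lb): pearl string 227.50, amber amulet 150.83, jeweled dagger 96.20, ancient tome 86.86.
Greedy by ratio would take 2×amber amulet + 2×pearl string: 16 lb used, total 2720.
Replace pearl string with jeweled dagger: the trade gains 26 net, giving 2746 at 19 lb.
Nothing else within 19 lb beats 2746.

2746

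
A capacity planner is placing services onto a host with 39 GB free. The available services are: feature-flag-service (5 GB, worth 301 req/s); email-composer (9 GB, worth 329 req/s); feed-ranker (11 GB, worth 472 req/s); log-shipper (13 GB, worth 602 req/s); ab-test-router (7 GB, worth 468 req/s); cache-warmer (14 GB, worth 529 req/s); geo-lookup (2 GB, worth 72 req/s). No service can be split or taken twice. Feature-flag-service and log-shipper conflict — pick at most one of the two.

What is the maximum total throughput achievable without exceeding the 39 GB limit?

Feature-flag-service + feed-ranker + ab-test-router + cache-warmer + geo-lookup uses 39 of the 39 GB and totals 1842.
Next best is feature-flag-service + feed-ranker + ab-test-router + cache-warmer at 1770 (37 GB) — short by 72.

1842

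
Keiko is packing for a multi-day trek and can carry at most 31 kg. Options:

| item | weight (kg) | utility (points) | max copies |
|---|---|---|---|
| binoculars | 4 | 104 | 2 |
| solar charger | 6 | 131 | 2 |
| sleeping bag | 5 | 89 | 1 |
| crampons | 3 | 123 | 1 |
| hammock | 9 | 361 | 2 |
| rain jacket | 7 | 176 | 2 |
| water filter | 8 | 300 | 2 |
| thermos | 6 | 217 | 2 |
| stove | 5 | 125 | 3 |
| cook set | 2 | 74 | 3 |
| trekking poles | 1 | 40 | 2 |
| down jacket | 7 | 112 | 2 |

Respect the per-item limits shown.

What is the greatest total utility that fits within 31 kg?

1225

Crampons + 2×hammock + water filter + 2×trekking poles uses 31 of the 31 kg and totals 1225.
That's the maximum — no swap from here does better than 1225.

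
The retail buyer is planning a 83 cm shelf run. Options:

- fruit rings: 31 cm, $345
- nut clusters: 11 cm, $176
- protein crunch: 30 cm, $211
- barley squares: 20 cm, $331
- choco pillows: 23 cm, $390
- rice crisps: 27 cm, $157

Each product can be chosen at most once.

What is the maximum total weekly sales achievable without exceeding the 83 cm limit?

A density-first pass picks nut clusters + barley squares + choco pillows + rice crisps — 1054 at 81 cm.
The 38 cm tied up in nut clusters and rice crisps is better spent on fruit rings — total rises to 1066 (74 cm).
Nothing else within 83 cm beats 1066.

1066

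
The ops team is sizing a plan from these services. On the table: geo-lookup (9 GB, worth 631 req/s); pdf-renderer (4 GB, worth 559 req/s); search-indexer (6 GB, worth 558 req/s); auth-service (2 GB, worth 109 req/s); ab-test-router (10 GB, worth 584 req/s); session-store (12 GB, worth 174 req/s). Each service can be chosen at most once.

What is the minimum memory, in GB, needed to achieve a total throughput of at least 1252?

15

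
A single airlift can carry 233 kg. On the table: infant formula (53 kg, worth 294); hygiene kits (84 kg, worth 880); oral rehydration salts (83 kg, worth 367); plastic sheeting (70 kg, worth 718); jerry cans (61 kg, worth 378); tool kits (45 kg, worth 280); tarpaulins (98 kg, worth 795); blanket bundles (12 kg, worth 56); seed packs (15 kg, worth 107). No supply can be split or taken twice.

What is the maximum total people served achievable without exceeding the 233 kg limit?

Taking the top-ratio supplies first gives hygiene kits + plastic sheeting + tool kits + blanket bundles + seed packs for 2041 (226 kg).
Dropping tool kits and blanket bundles frees 57 kg; slotting in jerry cans (61 kg) lifts the total to 2083 at 230 kg.

2083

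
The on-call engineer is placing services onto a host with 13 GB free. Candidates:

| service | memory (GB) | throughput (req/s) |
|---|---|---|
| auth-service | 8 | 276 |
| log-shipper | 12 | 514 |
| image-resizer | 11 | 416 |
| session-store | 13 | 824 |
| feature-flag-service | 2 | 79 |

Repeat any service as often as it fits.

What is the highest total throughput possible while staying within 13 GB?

824

Ranking by ratio (throughput/GB): session-store 63.38, log-shipper 42.83, feature-flag-service 39.50.
The ratio ordering already packs tightly: session-store, 13 GB, 824.
No other feasible combination exceeds 824.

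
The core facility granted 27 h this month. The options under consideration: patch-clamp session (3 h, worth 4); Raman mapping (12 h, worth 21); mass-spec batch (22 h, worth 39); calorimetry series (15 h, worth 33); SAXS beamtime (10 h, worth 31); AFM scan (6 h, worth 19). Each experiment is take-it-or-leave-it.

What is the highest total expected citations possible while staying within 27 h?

Density check — AFM scan 3.17, SAXS beamtime 3.10, calorimetry series 2.20, mass-spec batch 1.77 are the best per h.
Filling by ratio: patch-clamp session + SAXS beamtime + AFM scan for 54, with 8 h left unused.
Replace patch-clamp session and AFM scan with calorimetry series: the trade gains 10 net, giving 64 at 25 h.
Runner-up patch-clamp session + Raman mapping + SAXS beamtime tops out at 56.

64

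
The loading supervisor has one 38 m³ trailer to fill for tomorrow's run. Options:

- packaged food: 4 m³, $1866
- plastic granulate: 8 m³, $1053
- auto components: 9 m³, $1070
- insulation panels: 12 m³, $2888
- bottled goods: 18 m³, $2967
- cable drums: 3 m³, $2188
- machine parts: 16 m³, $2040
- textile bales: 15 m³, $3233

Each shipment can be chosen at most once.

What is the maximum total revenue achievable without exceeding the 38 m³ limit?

10175

The ratio ordering already packs tightly: packaged food + insulation panels + cable drums + textile bales, 34 m³, 10175.
The closest alternative, packaged food + insulation panels + bottled goods + cable drums, reaches only 9909.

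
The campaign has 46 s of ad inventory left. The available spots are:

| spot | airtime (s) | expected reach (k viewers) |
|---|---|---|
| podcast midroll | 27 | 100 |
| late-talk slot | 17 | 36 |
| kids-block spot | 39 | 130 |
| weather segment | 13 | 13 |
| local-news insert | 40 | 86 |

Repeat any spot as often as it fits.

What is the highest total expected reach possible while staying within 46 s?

By expected reach per s: podcast midroll 3.70, kids-block spot 3.33, local-news insert 2.15, late-talk slot 2.12 lead.
The ratio ordering already packs tightly: podcast midroll + late-talk slot, 44 s, 136.
Every other selection either busts 46 s or fails to beat 136.

136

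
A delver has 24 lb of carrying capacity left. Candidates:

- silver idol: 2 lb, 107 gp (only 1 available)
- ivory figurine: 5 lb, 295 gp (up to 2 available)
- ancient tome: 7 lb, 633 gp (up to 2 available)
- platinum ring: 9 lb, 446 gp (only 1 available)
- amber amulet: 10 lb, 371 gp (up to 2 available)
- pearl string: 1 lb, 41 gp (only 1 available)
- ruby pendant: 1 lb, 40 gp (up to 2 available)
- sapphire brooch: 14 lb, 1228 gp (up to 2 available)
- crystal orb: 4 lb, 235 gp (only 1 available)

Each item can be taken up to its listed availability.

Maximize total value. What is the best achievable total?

2009

Ranking by ratio (value/lb): ancient tome 90.43, sapphire brooch 87.71, ivory figurine 59.00.
A density-first pass picks 2×ivory figurine + 2×ancient tome — 1856 at 24 lb.
Reworking the packing: silver idol + ancient tome + pearl string + sapphire brooch uses 24 lb and improves the total to 2009.
Every other selection either busts 24 lb or exceeds an availability limit or fails to beat 2009.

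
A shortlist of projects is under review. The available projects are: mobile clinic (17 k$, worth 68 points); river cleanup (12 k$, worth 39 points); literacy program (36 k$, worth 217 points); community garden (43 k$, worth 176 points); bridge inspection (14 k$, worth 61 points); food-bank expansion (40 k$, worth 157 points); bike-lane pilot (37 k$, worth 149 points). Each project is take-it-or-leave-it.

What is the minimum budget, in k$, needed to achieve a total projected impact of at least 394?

Look for the lowest-budget combination reaching 394.
Taking river cleanup + literacy program + bike-lane pilot gives 405 (≥ 394) for 85 k$.
Any bundle with less than 85 k$ falls short of 394.

85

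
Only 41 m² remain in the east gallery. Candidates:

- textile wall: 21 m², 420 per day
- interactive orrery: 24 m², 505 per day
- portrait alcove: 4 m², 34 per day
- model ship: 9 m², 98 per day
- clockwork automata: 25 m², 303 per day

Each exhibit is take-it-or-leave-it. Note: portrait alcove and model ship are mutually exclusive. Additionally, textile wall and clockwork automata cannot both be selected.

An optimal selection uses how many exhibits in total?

Best achievable expected visitors is 603.
For example interactive orrery + model ship achieves it, using 33 m².
All optima have 2 exhibits.

2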